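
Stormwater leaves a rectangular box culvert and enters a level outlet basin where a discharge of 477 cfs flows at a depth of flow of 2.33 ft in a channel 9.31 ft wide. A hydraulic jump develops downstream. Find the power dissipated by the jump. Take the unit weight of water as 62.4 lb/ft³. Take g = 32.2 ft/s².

P = 96.8 hp

q = Q/b = 477/9.31 = 51.2 ft²/s; V₁ = q/y₁ = 22.0 ft/s. Fr₁ = V₁/√(g·y₁) = 2.54.
Conjugate-depth relation: y₂/y₁ = ½[√(1 + 8Fr₁²) − 1] = ½[√52.56 − 1] = 3.12.
y₂ = 3.12 × 2.33 = 7.28 ft.
V₂ = q/y₂ = 51.2/7.28 = 7.04 ft/s. E₁ = y₁ + V₁²/2g = 9.84 ft; E₂ = y₂ + V₂²/2g = 8.05 ft. ΔE = E₁ − E₂ = 1.79 ft.
P = γ·Q·ΔE/550 = 62.4 × 477 × 1.79 / 550 = 96.8 hp.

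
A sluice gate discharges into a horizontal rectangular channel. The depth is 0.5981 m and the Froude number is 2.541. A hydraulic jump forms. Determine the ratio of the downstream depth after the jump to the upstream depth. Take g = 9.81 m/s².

y₂/y₁ = 3.128

Fr₁ = 2.541 (given).
From the momentum equation for a rectangular channel, y₂/y₁ = ½[√(1 + 8Fr₁²) − 1] = ½[√52.653 − 1] = 3.128.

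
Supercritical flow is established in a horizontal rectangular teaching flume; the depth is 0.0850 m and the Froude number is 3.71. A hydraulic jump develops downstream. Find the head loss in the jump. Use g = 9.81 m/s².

Fr₁ = 3.71 (given).
Conjugate-depth relation: y₂/y₁ = ½[√(1 + 8Fr₁²) − 1] = ½[√111.1 − 1] = 4.77.
y₂ = 4.77 × 0.0850 = 0.405 m.
Head loss: ΔE = (y₂ − y₁)³/(4y₁y₂) = (0.405 − 0.0850)³/(4×0.0850×0.405) = 0.0329/0.138 = 0.239 m.

ΔE = 0.239 m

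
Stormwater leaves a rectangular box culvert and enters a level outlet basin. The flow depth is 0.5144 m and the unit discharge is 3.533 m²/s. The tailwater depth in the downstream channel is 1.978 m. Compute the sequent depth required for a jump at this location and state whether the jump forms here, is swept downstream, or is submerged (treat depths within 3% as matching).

y₂ = 1.982 m; the jump forms here

V₁ = q/y₁ = 3.533/0.5144 = 6.868 m/s. Fr₁ = V₁/√(g·y₁) = 6.868/√(9.81×0.5144) = 3.057.
Bélanger equation: y₂/y₁ = ½[√(1 + 8Fr₁²) − 1] = ½[√75.783 − 1] = 3.853.
y₂ = 3.853 × 0.5144 = 1.982 m.
Tailwater y_tw = 1.978 m: y_tw ≈ y₂, so the jump forms here.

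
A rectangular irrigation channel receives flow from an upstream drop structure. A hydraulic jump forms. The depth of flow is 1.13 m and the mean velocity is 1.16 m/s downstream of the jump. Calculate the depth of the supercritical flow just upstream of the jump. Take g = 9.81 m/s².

Fr₂ = V₂/√(g·y₂) = 1.16/√(9.81×1.13) = 0.348.
The Bélanger relation is symmetric: y₁/y₂ = ½[√(1 + 8Fr₂²) − 1] = ½[√1.971 − 1] = 0.202.
y₁ = 0.202 × 1.13 = 0.228 m.

y₁ = 0.228 m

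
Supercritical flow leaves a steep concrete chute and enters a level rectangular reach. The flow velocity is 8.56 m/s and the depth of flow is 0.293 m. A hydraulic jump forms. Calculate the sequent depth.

y₂ = 1.95 m

Fr₁ = V₁/√(g·y₁) = 8.56/√(9.81×0.293) = 5.05.
Sequent-depth ratio: y₂/y₁ = ½[√(1 + 8Fr₁²) − 1] = ½[√204.9 − 1] = 6.66.
y₂ = 6.66 × 0.293 = 1.95 m.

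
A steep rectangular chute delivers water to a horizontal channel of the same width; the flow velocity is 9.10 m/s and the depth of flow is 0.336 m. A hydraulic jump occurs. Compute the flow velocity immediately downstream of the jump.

Fr₁ = V₁/√(g·y₁) = 9.10/√(9.81×0.336) = 5.01.
Sequent-depth ratio: y₂/y₁ = ½[√(1 + 8Fr₁²) − 1] = ½[√202.0 − 1] = 6.61.
y₂ = 6.61 × 0.336 = 2.22 m.
q = V₁·y₁ = 9.10 × 0.336 = 3.06 m²/s.
V₂ = q/y₂ = 3.06/2.22 = 1.38 m/s.

V₂ = 1.38 m/s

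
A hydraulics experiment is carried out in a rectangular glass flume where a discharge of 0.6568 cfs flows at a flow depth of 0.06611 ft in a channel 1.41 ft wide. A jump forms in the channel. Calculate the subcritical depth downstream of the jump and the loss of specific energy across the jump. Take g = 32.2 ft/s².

q = Q/b = 0.6568/1.41 = 0.4658 ft²/s; V₁ = q/y₁ = 7.046 ft/s. Fr₁ = V₁/√(g·y₁) = 4.829.
By Bélanger, y₂/y₁ = ½[√(1 + 8Fr₁²) − 1] = ½[√187.58 − 1] = 6.348.
y₂ = 6.348 × 0.06611 = 0.4197 ft.
Head loss: ΔE = (y₂ − y₁)³/(4y₁y₂) = (0.4197 − 0.06611)³/(4×0.06611×0.4197) = 0.04419/0.1110 = 0.3982 ft.

y₂ = 0.4197 ft; ΔE = 0.3982 ft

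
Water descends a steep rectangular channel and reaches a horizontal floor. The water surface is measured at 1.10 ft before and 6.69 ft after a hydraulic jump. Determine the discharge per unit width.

For a rectangular channel the momentum equation gives q² = ½·g·y₁·y₂·(y₁ + y₂) = ½×32.2×1.10×6.69×7.79 = 923.
q = √923 = 30.4 ft²/s.

q = 30.4 ft²/s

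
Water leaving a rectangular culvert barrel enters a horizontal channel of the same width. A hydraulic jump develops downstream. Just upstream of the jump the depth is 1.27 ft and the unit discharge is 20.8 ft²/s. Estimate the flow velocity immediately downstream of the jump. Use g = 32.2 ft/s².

V₂ = 5.19 ft/s

V₁ = q/y₁ = 20.8/1.27 = 16.4 ft/s. Fr₁ = V₁/√(g·y₁) = 16.4/√(32.2×1.27) = 2.56.
From the momentum equation for a rectangular channel, y₂/y₁ = ½[√(1 + 8Fr₁²) − 1] = ½[√53.47 − 1] = 3.16.
y₂ = 3.16 × 1.27 = 4.01 ft.
V₂ = q/y₂ = 20.8/4.01 = 5.19 ft/s.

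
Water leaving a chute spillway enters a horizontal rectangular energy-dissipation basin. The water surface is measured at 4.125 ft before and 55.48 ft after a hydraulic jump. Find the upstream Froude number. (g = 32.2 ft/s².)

Fr₁ = 9.858

For a rectangular channel the momentum equation gives q² = ½·g·y₁·y₂·(y₁ + y₂) = ½×32.2×4.125×55.48×59.60 = 219619.
q = √219619 = 468.6 ft²/s.
V₁ = q/y₁ = 113.6 ft/s; Fr₁ = V₁/√(g·y₁) = 9.858.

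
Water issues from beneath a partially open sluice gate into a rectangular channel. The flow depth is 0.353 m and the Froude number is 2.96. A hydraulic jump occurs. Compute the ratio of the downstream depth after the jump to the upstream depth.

Fr₁ = 2.96 (given).
Conjugate-depth relation: y₂/y₁ = ½[√(1 + 8Fr₁²) − 1] = ½[√71.09 − 1] = 3.72.

y₂/y₁ = 3.72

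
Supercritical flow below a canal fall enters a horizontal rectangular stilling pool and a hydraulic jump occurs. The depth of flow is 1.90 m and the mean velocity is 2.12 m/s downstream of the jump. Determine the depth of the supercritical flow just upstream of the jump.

y₁ = 0.676 m

Fr₂ = V₂/√(g·y₂) = 2.12/√(9.81×1.90) = 0.491.
From the momentum equation (using Fr₂), y₁/y₂ = ½[√(1 + 8Fr₂²) − 1] = ½[√2.929 − 1] = 0.356.
y₁ = 0.356 × 1.90 = 0.676 m.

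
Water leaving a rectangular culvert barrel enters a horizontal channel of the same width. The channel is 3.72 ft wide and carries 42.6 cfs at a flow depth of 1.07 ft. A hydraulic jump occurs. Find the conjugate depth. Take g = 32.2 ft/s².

q = Q/b = 42.6/3.72 = 11.5 ft²/s; V₁ = q/y₁ = 10.7 ft/s. Fr₁ = V₁/√(g·y₁) = 1.82.
Conjugate-depth relation: y₂/y₁ = ½[√(1 + 8Fr₁²) − 1] = ½[√27.60 − 1] = 2.13.
y₂ = 2.13 × 1.07 = 2.28 ft.

y₂ = 2.28 ft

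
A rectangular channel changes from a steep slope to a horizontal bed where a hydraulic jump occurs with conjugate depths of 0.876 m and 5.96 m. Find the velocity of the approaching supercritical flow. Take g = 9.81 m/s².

For a rectangular channel the momentum equation gives q² = ½·g·y₁·y₂·(y₁ + y₂) = ½×9.81×0.876×5.96×6.84 = 175.
q = √175 = 13.2 m²/s.
V₁ = q/y₁ = 13.2/0.876 = 15.1 m/s.

V₁ = 15.1 m/s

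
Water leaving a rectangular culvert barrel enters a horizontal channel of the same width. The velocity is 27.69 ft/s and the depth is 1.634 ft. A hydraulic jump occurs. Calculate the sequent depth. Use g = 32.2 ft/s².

y₂ = 8.042 ft

Fr₁ = V₁/√(g·y₁) = 27.69/√(32.2×1.634) = 3.817.
Sequent-depth ratio: y₂/y₁ = ½[√(1 + 8Fr₁²) − 1] = ½[√117.58 − 1] = 4.922.
y₂ = 4.922 × 1.634 = 8.042 ft.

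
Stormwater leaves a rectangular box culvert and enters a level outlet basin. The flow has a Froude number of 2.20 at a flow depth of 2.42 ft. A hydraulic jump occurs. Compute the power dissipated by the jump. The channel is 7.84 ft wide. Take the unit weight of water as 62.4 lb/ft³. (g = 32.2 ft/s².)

P = 42.9 hp

Fr₁ = 2.20 (given).
Sequent-depth ratio: y₂/y₁ = ½[√(1 + 8Fr₁²) − 1] = ½[√39.72 − 1] = 2.65.
y₂ = 2.65 × 2.42 = 6.42 ft.
Head loss: ΔE = (y₂ − y₁)³/(4y₁y₂) = (6.42 − 2.42)³/(4×2.42×6.42) = 63.8/62.1 = 1.03 ft.
V₁ = Fr₁·√(g·y₁) = 2.20×√(32.2×2.42) = 19.4 ft/s; q = V₁·y₁ = 47.0 ft²/s. Q = q·b = 47.0 × 7.84 = 368 cfs. P = γ·Q·ΔE/550 = 62.4 × 368 × 1.03 / 550 = 42.9 hp.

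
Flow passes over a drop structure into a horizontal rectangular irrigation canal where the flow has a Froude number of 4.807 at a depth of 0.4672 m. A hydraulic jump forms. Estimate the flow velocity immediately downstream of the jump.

Fr₁ = 4.807 (given).
From the momentum equation for a rectangular channel, y₂/y₁ = ½[√(1 + 8Fr₁²) − 1] = ½[√185.86 − 1] = 6.316.
y₂ = 6.316 × 0.4672 = 2.951 m.
V₁ = Fr₁·√(g·y₁) = 4.807×√(9.81×0.4672) = 10.29 m/s; q = V₁·y₁ = 4.808 m²/s.
V₂ = q/y₂ = 4.808/2.951 = 1.629 m/s.

V₂ = 1.629 m/s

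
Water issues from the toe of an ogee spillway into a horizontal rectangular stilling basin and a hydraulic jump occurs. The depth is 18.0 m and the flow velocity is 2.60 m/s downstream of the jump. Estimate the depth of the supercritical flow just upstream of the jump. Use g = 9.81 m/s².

Fr₂ = V₂/√(g·y₂) = 2.60/√(9.81×18.0) = 0.196.
Since the conjugate-depth ratio holds either way, y₁/y₂ = ½[√(1 + 8Fr₂²) − 1] = ½[√1.306 − 1] = 0.0715.
y₁ = 0.0715 × 18.0 = 1.29 m.

y₁ = 1.29 m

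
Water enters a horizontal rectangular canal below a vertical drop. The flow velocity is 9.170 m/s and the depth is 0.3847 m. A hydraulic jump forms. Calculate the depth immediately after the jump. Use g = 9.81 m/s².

Fr₁ = V₁/√(g·y₁) = 9.170/√(9.81×0.3847) = 4.720.
From the momentum equation for a rectangular channel, y₂/y₁ = ½[√(1 + 8Fr₁²) − 1] = ½[√179.25 − 1] = 6.194.
y₂ = 6.194 × 0.3847 = 2.383 m.

y₂ = 2.383 m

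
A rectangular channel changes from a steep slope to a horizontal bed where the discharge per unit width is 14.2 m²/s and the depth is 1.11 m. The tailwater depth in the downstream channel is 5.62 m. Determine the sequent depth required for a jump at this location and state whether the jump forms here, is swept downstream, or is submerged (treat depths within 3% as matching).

y₂ = 5.56 m; the jump forms here

V₁ = q/y₁ = 14.2/1.11 = 12.8 m/s. Fr₁ = V₁/√(g·y₁) = 12.8/√(9.81×1.11) = 3.88.
Sequent-depth ratio: y₂/y₁ = ½[√(1 + 8Fr₁²) − 1] = ½[√121.2 − 1] = 5.01.
y₂ = 5.01 × 1.11 = 5.56 m.
Tailwater y_tw = 5.62 m: y_tw ≈ y₂, so the jump forms here.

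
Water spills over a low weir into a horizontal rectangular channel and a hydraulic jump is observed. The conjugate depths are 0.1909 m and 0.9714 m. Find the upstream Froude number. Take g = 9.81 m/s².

Fr₁ = 3.936

For a rectangular channel the momentum equation gives q² = ½·g·y₁·y₂·(y₁ + y₂) = ½×9.81×0.1909×0.9714×1.162 = 1.057.
q = √1.057 = 1.028 m²/s.
V₁ = q/y₁ = 5.386 m/s; Fr₁ = V₁/√(g·y₁) = 3.936.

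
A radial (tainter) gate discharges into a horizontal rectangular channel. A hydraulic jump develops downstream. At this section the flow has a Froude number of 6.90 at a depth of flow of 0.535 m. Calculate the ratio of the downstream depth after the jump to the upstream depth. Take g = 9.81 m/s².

Fr₁ = 6.90 (given).
From the momentum equation for a rectangular channel, y₂/y₁ = ½[√(1 + 8Fr₁²) − 1] = ½[√381.9 − 1] = 9.27.

y₂/y₁ = 9.27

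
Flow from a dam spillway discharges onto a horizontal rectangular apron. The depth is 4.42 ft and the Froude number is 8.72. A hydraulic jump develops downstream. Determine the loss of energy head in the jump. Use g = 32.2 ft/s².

ΔE = 119 ft

Fr₁ = 8.72 (given).
By Bélanger, y₂/y₁ = ½[√(1 + 8Fr₁²) − 1] = ½[√609.3 − 1] = 11.8.
y₂ = 11.8 × 4.42 = 52.3 ft.
V₁ = Fr₁·√(g·y₁) = 8.72×√(32.2×4.42) = 104 ft/s; q = V₁·y₁ = 460 ft²/s. V₂ = q/y₂ = 460/52.3 = 8.78 ft/s. E₁ = y₁ + V₁²/2g = 172 ft; E₂ = y₂ + V₂²/2g = 53.5 ft. ΔE = E₁ − E₂ = 119 ft.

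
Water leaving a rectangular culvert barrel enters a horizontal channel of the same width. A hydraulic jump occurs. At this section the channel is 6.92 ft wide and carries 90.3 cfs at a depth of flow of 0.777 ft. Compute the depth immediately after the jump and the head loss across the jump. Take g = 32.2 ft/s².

y₂ = 3.32 ft; ΔE = 1.60 ft

q = Q/b = 90.3/6.92 = 13.0 ft²/s; V₁ = q/y₁ = 16.8 ft/s. Fr₁ = V₁/√(g·y₁) = 3.36.
Bélanger equation: y₂/y₁ = ½[√(1 + 8Fr₁²) − 1] = ½[√91.19 − 1] = 4.27.
y₂ = 4.27 × 0.777 = 3.32 ft.
Head loss: ΔE = (y₂ − y₁)³/(4y₁y₂) = (3.32 − 0.777)³/(4×0.777×3.32) = 16.5/10.3 = 1.60 ft.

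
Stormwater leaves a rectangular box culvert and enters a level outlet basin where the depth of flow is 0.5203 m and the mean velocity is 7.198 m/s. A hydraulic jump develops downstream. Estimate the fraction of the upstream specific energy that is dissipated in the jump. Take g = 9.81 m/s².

ΔE/E₁ = 0.285 (28.5%)

Fr₁ = V₁/√(g·y₁) = 7.198/√(9.81×0.5203) = 3.186.
By Bélanger, y₂/y₁ = ½[√(1 + 8Fr₁²) − 1] = ½[√82.207 − 1] = 4.033.
y₂ = 4.033 × 0.5203 = 2.099 m.
E₁ = y₁ + V₁²/2g = 3.161 m. ΔE = (y₂ − y₁)³/(4y₁y₂) = 0.9001 m. ΔE/E₁ = 0.9001/3.161 = 0.285.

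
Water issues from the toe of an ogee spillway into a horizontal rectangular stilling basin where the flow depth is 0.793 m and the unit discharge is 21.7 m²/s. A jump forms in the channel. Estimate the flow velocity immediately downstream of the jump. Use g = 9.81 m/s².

V₁ = q/y₁ = 21.7/0.793 = 27.4 m/s. Fr₁ = V₁/√(g·y₁) = 27.4/√(9.81×0.793) = 9.81.
Bélanger equation: y₂/y₁ = ½[√(1 + 8Fr₁²) − 1] = ½[√771.1 − 1] = 13.4.
y₂ = 13.4 × 0.793 = 10.6 m.
V₂ = q/y₂ = 21.7/10.6 = 2.04 m/s.

V₂ = 2.04 m/s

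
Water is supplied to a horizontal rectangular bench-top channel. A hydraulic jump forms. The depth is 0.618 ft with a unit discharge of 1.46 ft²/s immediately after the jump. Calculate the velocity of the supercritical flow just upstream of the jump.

V₁ = 5.90 ft/s

V₂ = q/y₂ = 1.46/0.618 = 2.36 ft/s; Fr₂ = V₂/√(g·y₂) = 0.530.
Since the conjugate-depth ratio holds either way, y₁/y₂ = ½[√(1 + 8Fr₂²) − 1] = ½[√3.244 − 1] = 0.401.
y₁ = 0.401 × 0.618 = 0.248 ft.
V₁ = q/y₁ = 1.46/0.248 = 5.90 ft/s.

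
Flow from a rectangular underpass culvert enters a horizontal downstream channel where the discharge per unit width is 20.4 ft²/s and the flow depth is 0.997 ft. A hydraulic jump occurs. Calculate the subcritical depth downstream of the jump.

V₁ = q/y₁ = 20.4/0.997 = 20.5 ft/s. Fr₁ = V₁/√(g·y₁) = 20.5/√(32.2×0.997) = 3.61.
By Bélanger, y₂/y₁ = ½[√(1 + 8Fr₁²) − 1] = ½[√105.3 − 1] = 4.63.
y₂ = 4.63 × 0.997 = 4.62 ft.

y₂ = 4.62 ft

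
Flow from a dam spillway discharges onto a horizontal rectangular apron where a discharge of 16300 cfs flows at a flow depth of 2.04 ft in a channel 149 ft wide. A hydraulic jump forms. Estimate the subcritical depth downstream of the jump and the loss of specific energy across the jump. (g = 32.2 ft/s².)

q = Q/b = 16300/149 = 109 ft²/s; V₁ = q/y₁ = 53.6 ft/s. Fr₁ = V₁/√(g·y₁) = 6.62.
By Bélanger, y₂/y₁ = ½[√(1 + 8Fr₁²) − 1] = ½[√351.2 − 1] = 8.87.
y₂ = 8.87 × 2.04 = 18.1 ft.
V₂ = q/y₂ = 109/18.1 = 6.05 ft/s. E₁ = y₁ + V₁²/2g = 46.7 ft; E₂ = y₂ + V₂²/2g = 18.7 ft. ΔE = E₁ − E₂ = 28.0 ft.

y₂ = 18.1 ft; ΔE = 28.0 ft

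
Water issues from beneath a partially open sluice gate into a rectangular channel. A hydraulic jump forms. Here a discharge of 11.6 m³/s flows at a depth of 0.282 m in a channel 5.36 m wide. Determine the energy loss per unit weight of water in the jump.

ΔE = 1.50 m

q = Q/b = 11.6/5.36 = 2.16 m²/s; V₁ = q/y₁ = 7.67 m/s. Fr₁ = V₁/√(g·y₁) = 4.61.
Sequent-depth ratio: y₂/y₁ = ½[√(1 + 8Fr₁²) − 1] = ½[√171.3 − 1] = 6.04.
y₂ = 6.04 × 0.282 = 1.70 m.
V₂ = q/y₂ = 2.16/1.70 = 1.27 m/s. E₁ = y₁ + V₁²/2g = 3.28 m; E₂ = y₂ + V₂²/2g = 1.79 m. ΔE = E₁ − E₂ = 1.50 m.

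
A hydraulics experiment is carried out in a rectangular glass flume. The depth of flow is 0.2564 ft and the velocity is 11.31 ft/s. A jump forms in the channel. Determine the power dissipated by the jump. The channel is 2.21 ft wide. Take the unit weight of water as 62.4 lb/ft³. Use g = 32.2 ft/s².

P = 0.6261 hp

Fr₁ = V₁/√(g·y₁) = 11.31/√(32.2×0.2564) = 3.936.
By Bélanger, y₂/y₁ = ½[√(1 + 8Fr₁²) − 1] = ½[√124.95 − 1] = 5.089.
y₂ = 5.089 × 0.2564 = 1.305 ft.
Head loss: ΔE = (y₂ − y₁)³/(4y₁y₂) = (1.305 − 0.2564)³/(4×0.2564×1.305) = 1.152/1.338 = 0.8612 ft.
q = V₁·y₁ = 11.31 × 0.2564 = 2.900 ft²/s. Q = q·b = 2.900 × 2.21 = 6.409 cfs. P = γ·Q·ΔE/550 = 62.4 × 6.409 × 0.8612 / 550 = 0.6261 hp.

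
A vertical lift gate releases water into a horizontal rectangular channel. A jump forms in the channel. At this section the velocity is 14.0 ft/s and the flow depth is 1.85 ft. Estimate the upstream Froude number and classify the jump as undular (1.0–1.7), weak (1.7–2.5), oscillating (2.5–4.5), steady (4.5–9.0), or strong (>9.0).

Fr₁ = 1.81; weak jump

Fr₁ = V₁/√(g·y₁) = 14.0/√(32.2×1.85) = 1.81.
Fr₁ = 1.81 lies in the weak range.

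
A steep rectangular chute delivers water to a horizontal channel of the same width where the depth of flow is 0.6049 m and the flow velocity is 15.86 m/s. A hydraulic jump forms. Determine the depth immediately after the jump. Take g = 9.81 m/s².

y₂ = 5.275 m

Fr₁ = V₁/√(g·y₁) = 15.86/√(9.81×0.6049) = 6.511.
From the momentum equation for a rectangular channel, y₂/y₁ = ½[√(1 + 8Fr₁²) − 1] = ½[√340.11 − 1] = 8.721.
y₂ = 8.721 × 0.6049 = 5.275 m.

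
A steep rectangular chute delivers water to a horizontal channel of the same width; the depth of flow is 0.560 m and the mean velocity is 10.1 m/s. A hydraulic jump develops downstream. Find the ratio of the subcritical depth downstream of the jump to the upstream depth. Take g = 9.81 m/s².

y₂/y₁ = 5.61

Fr₁ = V₁/√(g·y₁) = 10.1/√(9.81×0.560) = 4.31.
Sequent-depth ratio: y₂/y₁ = ½[√(1 + 8Fr₁²) − 1] = ½[√149.6 − 1] = 5.61.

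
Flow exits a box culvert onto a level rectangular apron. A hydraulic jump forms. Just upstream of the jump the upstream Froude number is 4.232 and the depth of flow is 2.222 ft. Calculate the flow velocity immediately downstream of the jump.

V₂ = 6.502 ft/s

Fr₁ = 4.232 (given).
Sequent-depth ratio: y₂/y₁ = ½[√(1 + 8Fr₁²) − 1] = ½[√144.28 − 1] = 5.506.
y₂ = 5.506 × 2.222 = 12.23 ft.
V₁ = Fr₁·√(g·y₁) = 4.232×√(32.2×2.222) = 35.80 ft/s; q = V₁·y₁ = 79.54 ft²/s.
V₂ = q/y₂ = 79.54/12.23 = 6.502 ft/s.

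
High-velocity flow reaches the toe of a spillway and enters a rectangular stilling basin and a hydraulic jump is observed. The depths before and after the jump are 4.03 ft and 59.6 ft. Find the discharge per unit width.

For a rectangular channel the momentum equation gives q² = ½·g·y₁·y₂·(y₁ + y₂) = ½×32.2×4.03×59.6×63.6 = 246059.
q = √246059 = 496 ft²/s.

q = 496 ft²/s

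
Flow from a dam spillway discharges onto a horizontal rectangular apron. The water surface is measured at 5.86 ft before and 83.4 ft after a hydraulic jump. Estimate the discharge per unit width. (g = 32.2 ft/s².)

q = 838 ft²/s

For a rectangular channel the momentum equation gives q² = ½·g·y₁·y₂·(y₁ + y₂) = ½×32.2×5.86×83.4×89.3 = 702338.
q = √702338 = 838 ft²/s.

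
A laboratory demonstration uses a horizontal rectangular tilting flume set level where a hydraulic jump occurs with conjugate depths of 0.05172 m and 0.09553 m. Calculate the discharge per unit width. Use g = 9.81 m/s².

q = 0.05974 m²/s

For a rectangular channel the momentum equation gives q² = ½·g·y₁·y₂·(y₁ + y₂) = ½×9.81×0.05172×0.09553×0.1472 = 0.003569.
q = √0.003569 = 0.05974 m²/s.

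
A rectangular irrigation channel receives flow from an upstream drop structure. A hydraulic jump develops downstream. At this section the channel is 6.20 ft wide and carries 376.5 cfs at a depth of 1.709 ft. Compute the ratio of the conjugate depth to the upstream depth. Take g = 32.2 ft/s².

y₂/y₁ = 6.292

q = Q/b = 376.5/6.20 = 60.73 ft²/s; V₁ = q/y₁ = 35.53 ft/s. Fr₁ = V₁/√(g·y₁) = 4.790.
Sequent-depth ratio: y₂/y₁ = ½[√(1 + 8Fr₁²) − 1] = ½[√184.55 − 1] = 6.292.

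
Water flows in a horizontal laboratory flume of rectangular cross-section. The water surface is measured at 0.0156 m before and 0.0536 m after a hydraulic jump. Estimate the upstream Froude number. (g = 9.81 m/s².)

For a rectangular channel the momentum equation gives q² = ½·g·y₁·y₂·(y₁ + y₂) = ½×9.81×0.0156×0.0536×0.0692 = 0.000284.
q = √0.000284 = 0.0168 m²/s.
V₁ = q/y₁ = 1.08 m/s; Fr₁ = V₁/√(g·y₁) = 2.76.

Fr₁ = 2.76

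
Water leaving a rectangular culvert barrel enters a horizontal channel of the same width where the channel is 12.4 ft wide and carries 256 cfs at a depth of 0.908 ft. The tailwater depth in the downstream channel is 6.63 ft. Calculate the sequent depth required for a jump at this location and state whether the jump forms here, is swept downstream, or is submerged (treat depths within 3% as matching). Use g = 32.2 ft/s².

q = Q/b = 256/12.4 = 20.6 ft²/s; V₁ = q/y₁ = 22.7 ft/s. Fr₁ = V₁/√(g·y₁) = 4.20.
From the momentum equation for a rectangular channel, y₂/y₁ = ½[√(1 + 8Fr₁²) − 1] = ½[√142.5 − 1] = 5.47.
y₂ = 5.47 × 0.908 = 4.96 ft.
Tailwater y_tw = 6.63 ft: y_tw > y₂, so the jump is submerged.

y₂ = 4.96 ft; the jump is submerged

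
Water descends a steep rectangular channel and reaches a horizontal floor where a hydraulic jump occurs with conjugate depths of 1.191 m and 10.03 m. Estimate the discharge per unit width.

For a rectangular channel the momentum equation gives q² = ½·g·y₁·y₂·(y₁ + y₂) = ½×9.81×1.191×10.03×11.22 = 657.5.
q = √657.5 = 25.64 m²/s.

q = 25.64 m²/s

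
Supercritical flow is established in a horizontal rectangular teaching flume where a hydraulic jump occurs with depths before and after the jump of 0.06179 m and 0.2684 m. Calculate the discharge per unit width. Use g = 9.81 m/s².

q = 0.1639 m²/s

For a rectangular channel the momentum equation gives q² = ½·g·y₁·y₂·(y₁ + y₂) = ½×9.81×0.06179×0.2684×0.3302 = 0.02686.
q = √0.02686 = 0.1639 m²/s.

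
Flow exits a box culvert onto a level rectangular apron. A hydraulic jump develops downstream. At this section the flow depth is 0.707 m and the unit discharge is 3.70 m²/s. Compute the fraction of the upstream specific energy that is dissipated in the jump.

V₁ = q/y₁ = 3.70/0.707 = 5.23 m/s. Fr₁ = V₁/√(g·y₁) = 5.23/√(9.81×0.707) = 1.99.
Bélanger equation: y₂/y₁ = ½[√(1 + 8Fr₁²) − 1] = ½[√32.59 − 1] = 2.35.
y₂ = 2.35 × 0.707 = 1.66 m.
E₁ = y₁ + V₁²/2g = 2.10 m. ΔE = (y₂ − y₁)³/(4y₁y₂) = 0.187 m. ΔE/E₁ = 0.187/2.10 = 0.0887.

ΔE/E₁ = 0.0887 (8.87%)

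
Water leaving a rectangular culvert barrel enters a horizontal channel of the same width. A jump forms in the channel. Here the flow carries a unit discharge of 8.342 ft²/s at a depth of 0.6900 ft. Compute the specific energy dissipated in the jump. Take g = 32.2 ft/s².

ΔE = 0.5511 ft

V₁ = q/y₁ = 8.342/0.6900 = 12.09 ft/s. Fr₁ = V₁/√(g·y₁) = 12.09/√(32.2×0.6900) = 2.565.
Conjugate-depth relation: y₂/y₁ = ½[√(1 + 8Fr₁²) − 1] = ½[√53.629 − 1] = 3.162.
y₂ = 3.162 × 0.6900 = 2.182 ft.
V₂ = q/y₂ = 8.342/2.182 = 3.824 ft/s. E₁ = y₁ + V₁²/2g = 2.960 ft; E₂ = y₂ + V₂²/2g = 2.409 ft. ΔE = E₁ − E₂ = 0.5511 ft.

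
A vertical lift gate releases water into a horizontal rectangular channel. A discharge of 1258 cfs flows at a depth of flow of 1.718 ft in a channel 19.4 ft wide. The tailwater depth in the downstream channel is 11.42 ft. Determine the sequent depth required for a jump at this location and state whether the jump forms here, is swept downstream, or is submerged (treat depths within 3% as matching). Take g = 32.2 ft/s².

y₂ = 11.50 ft; the jump forms here

q = Q/b = 1258/19.4 = 64.85 ft²/s; V₁ = q/y₁ = 37.74 ft/s. Fr₁ = V₁/√(g·y₁) = 5.075.
Bélanger equation: y₂/y₁ = ½[√(1 + 8Fr₁²) − 1] = ½[√207.03 − 1] = 6.694.
y₂ = 6.694 × 1.718 = 11.50 ft.
Tailwater y_tw = 11.42 ft: y_tw ≈ y₂, so the jump forms here.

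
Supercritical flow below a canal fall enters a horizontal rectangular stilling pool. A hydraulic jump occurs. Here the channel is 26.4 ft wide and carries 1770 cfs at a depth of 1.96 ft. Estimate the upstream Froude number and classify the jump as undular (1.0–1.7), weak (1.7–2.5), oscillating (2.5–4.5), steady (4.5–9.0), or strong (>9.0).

q = Q/b = 1770/26.4 = 67.0 ft²/s; V₁ = q/y₁ = 34.2 ft/s. Fr₁ = V₁/√(g·y₁) = 4.31.
Fr₁ = 4.31 lies in the oscillating range.

Fr₁ = 4.31; oscillating jump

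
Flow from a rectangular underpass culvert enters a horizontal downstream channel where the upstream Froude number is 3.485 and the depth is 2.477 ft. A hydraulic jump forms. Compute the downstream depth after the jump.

y₂ = 11.03 ft

Fr₁ = 3.485 (given).
By Bélanger, y₂/y₁ = ½[√(1 + 8Fr₁²) − 1] = ½[√98.162 − 1] = 4.454.
y₂ = 4.454 × 2.477 = 11.03 ft.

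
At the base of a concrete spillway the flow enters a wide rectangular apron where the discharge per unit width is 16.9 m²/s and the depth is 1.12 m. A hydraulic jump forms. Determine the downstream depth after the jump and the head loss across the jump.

y₂ = 6.67 m; ΔE = 5.73 m

V₁ = q/y₁ = 16.9/1.12 = 15.1 m/s. Fr₁ = V₁/√(g·y₁) = 15.1/√(9.81×1.12) = 4.55.
Conjugate-depth relation: y₂/y₁ = ½[√(1 + 8Fr₁²) − 1] = ½[√166.8 − 1] = 5.96.
y₂ = 5.96 × 1.12 = 6.67 m.
Head loss: ΔE = (y₂ − y₁)³/(4y₁y₂) = (6.67 − 1.12)³/(4×1.12×6.67) = 171/29.9 = 5.73 m.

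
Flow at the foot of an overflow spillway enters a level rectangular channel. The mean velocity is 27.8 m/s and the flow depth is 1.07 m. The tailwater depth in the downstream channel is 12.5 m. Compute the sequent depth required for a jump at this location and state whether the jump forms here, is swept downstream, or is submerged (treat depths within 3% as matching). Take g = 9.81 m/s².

y₂ = 12.5 m; the jump forms here

Fr₁ = V₁/√(g·y₁) = 27.8/√(9.81×1.07) = 8.58.
From the momentum equation for a rectangular channel, y₂/y₁ = ½[√(1 + 8Fr₁²) − 1] = ½[√590.0 − 1] = 11.6.
y₂ = 11.6 × 1.07 = 12.5 m.
Tailwater y_tw = 12.5 m: y_tw ≈ y₂, so the jump forms here.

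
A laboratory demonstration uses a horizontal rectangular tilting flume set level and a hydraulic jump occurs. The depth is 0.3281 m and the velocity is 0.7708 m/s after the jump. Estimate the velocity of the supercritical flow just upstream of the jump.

Fr₂ = V₂/√(g·y₂) = 0.7708/√(9.81×0.3281) = 0.4296.
From the momentum equation (using Fr₂), y₁/y₂ = ½[√(1 + 8Fr₂²) − 1] = ½[√2.4767 − 1] = 0.2869.
y₁ = 0.2869 × 0.3281 = 0.09413 m.
V₁ = q/y₁ = 0.2529/0.09413 = 2.687 m/s.

V₁ = 2.687 m/s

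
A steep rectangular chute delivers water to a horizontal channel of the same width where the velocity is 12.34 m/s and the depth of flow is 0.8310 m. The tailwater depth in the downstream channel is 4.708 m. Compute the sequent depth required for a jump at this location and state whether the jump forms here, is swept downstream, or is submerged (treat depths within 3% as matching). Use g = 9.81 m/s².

y₂ = 4.681 m; the jump forms here

Fr₁ = V₁/√(g·y₁) = 12.34/√(9.81×0.8310) = 4.322.
Sequent-depth ratio: y₂/y₁ = ½[√(1 + 8Fr₁²) − 1] = ½[√150.43 − 1] = 5.633.
y₂ = 5.633 × 0.8310 = 4.681 m.
Tailwater y_tw = 4.708 m: y_tw ≈ y₂, so the jump forms here.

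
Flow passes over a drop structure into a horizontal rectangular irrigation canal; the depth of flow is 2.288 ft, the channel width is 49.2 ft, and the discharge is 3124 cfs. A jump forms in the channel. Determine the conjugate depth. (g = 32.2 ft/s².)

q = Q/b = 3124/49.2 = 63.50 ft²/s; V₁ = q/y₁ = 27.75 ft/s. Fr₁ = V₁/√(g·y₁) = 3.233.
Conjugate-depth relation: y₂/y₁ = ½[√(1 + 8Fr₁²) − 1] = ½[√84.629 − 1] = 4.100.
y₂ = 4.100 × 2.288 = 9.380 ft.

y₂ = 9.380 ft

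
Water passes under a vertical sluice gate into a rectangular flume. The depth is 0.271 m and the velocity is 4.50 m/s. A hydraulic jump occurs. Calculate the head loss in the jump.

ΔE = 0.285 m

Fr₁ = V₁/√(g·y₁) = 4.50/√(9.81×0.271) = 2.76.
Sequent-depth ratio: y₂/y₁ = ½[√(1 + 8Fr₁²) − 1] = ½[√61.94 − 1] = 3.43.
y₂ = 3.43 × 0.271 = 0.931 m.
q = V₁·y₁ = 4.50 × 0.271 = 1.22 m²/s. V₂ = q/y₂ = 1.22/0.931 = 1.31 m/s. E₁ = y₁ + V₁²/2g = 1.30 m; E₂ = y₂ + V₂²/2g = 1.02 m. ΔE = E₁ − E₂ = 0.285 m.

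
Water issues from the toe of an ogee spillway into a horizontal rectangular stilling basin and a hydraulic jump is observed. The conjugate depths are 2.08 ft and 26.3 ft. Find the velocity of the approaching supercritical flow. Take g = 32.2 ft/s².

V₁ = 76.0 ft/s

For a rectangular channel the momentum equation gives q² = ½·g·y₁·y₂·(y₁ + y₂) = ½×32.2×2.08×26.3×28.4 = 24995.
q = √24995 = 158 ft²/s.
V₁ = q/y₁ = 158/2.08 = 76.0 ft/s.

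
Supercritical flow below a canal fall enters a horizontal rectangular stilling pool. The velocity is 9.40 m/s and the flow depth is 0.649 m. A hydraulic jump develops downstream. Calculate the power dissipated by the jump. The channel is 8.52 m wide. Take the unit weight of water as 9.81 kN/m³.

P = 941 kW

Fr₁ = V₁/√(g·y₁) = 9.40/√(9.81×0.649) = 3.73.
Conjugate-depth relation: y₂/y₁ = ½[√(1 + 8Fr₁²) − 1] = ½[√112.0 − 1] = 4.79.
y₂ = 4.79 × 0.649 = 3.11 m.
Head loss: ΔE = (y₂ − y₁)³/(4y₁y₂) = (3.11 − 0.649)³/(4×0.649×3.11) = 14.9/8.07 = 1.85 m.
q = V₁·y₁ = 9.40 × 0.649 = 6.10 m²/s. Q = q·b = 6.10 × 8.52 = 52.0 m³/s. P = γ·Q·ΔE = 9.81 × 52.0 × 1.85 = 941 kW.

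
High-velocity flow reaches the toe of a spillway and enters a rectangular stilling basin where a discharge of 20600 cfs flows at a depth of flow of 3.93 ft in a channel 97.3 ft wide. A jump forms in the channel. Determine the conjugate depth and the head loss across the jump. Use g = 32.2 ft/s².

y₂ = 24.7 ft; ΔE = 23.1 ft

q = Q/b = 20600/97.3 = 212 ft²/s; V₁ = q/y₁ = 53.9 ft/s. Fr₁ = V₁/√(g·y₁) = 4.79.
Conjugate-depth relation: y₂/y₁ = ½[√(1 + 8Fr₁²) − 1] = ½[√184.5 − 1] = 6.29.
y₂ = 6.29 × 3.93 = 24.7 ft.
V₂ = q/y₂ = 212/24.7 = 8.56 ft/s. E₁ = y₁ + V₁²/2g = 49.0 ft; E₂ = y₂ + V₂²/2g = 25.9 ft. ΔE = E₁ − E₂ = 23.1 ft.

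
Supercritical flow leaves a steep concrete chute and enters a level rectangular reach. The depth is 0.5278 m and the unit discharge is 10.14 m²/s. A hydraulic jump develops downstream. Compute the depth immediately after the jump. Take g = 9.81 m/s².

V₁ = q/y₁ = 10.14/0.5278 = 19.21 m/s. Fr₁ = V₁/√(g·y₁) = 19.21/√(9.81×0.5278) = 8.443.
Sequent-depth ratio: y₂/y₁ = ½[√(1 + 8Fr₁²) − 1] = ½[√571.28 − 1] = 11.45.
y₂ = 11.45 × 0.5278 = 6.044 m.

y₂ = 6.044 m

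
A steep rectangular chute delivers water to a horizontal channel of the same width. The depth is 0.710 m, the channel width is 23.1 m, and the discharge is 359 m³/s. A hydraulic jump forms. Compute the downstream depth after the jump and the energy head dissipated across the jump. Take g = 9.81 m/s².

y₂ = 7.98 m; ΔE = 17.0 m

q = Q/b = 359/23.1 = 15.5 m²/s; V₁ = q/y₁ = 21.9 m/s. Fr₁ = V₁/√(g·y₁) = 8.29.
Bélanger equation: y₂/y₁ = ½[√(1 + 8Fr₁²) − 1] = ½[√551.3 − 1] = 11.2.
y₂ = 11.2 × 0.710 = 7.98 m.
Head loss: ΔE = (y₂ − y₁)³/(4y₁y₂) = (7.98 − 0.710)³/(4×0.710×7.98) = 384/22.7 = 17.0 m.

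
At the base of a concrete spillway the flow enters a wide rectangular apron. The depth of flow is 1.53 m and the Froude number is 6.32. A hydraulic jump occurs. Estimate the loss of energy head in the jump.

Fr₁ = 6.32 (given).
Conjugate-depth relation: y₂/y₁ = ½[√(1 + 8Fr₁²) − 1] = ½[√320.5 − 1] = 8.45.
y₂ = 8.45 × 1.53 = 12.9 m.
V₁ = Fr₁·√(g·y₁) = 6.32×√(9.81×1.53) = 24.5 m/s; q = V₁·y₁ = 37.5 m²/s. V₂ = q/y₂ = 37.5/12.9 = 2.90 m/s. E₁ = y₁ + V₁²/2g = 32.1 m; E₂ = y₂ + V₂²/2g = 13.4 m. ΔE = E₁ − E₂ = 18.7 m.

ΔE = 18.7 m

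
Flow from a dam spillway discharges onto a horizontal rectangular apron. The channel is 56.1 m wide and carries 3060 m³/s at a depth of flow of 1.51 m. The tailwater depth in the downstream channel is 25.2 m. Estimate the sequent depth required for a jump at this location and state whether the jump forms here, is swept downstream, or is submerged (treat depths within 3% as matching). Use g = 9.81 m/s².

y₂ = 19.3 m; the jump is submerged

q = Q/b = 3060/56.1 = 54.5 m²/s; V₁ = q/y₁ = 36.1 m/s. Fr₁ = V₁/√(g·y₁) = 9.39.
Conjugate-depth relation: y₂/y₁ = ½[√(1 + 8Fr₁²) − 1] = ½[√705.7 − 1] = 12.8.
y₂ = 12.8 × 1.51 = 19.3 m.
Tailwater y_tw = 25.2 m: y_tw > y₂, so the jump is submerged.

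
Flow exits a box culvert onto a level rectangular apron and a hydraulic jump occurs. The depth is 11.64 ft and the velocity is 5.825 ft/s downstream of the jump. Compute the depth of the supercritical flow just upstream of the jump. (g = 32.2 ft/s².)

Fr₂ = V₂/√(g·y₂) = 5.825/√(32.2×11.64) = 0.3009.
Since the conjugate-depth ratio holds either way, y₁/y₂ = ½[√(1 + 8Fr₂²) − 1] = ½[√1.7242 − 1] = 0.1565.
y₁ = 0.1565 × 11.64 = 1.822 ft.

y₁ = 1.822 ft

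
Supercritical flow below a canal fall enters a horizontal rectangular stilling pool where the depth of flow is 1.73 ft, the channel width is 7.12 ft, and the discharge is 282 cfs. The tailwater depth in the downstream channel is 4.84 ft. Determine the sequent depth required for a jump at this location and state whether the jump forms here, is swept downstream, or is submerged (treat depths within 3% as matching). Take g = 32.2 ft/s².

q = Q/b = 282/7.12 = 39.6 ft²/s; V₁ = q/y₁ = 22.9 ft/s. Fr₁ = V₁/√(g·y₁) = 3.07.
By Bélanger, y₂/y₁ = ½[√(1 + 8Fr₁²) − 1] = ½[√76.27 − 1] = 3.87.
y₂ = 3.87 × 1.73 = 6.69 ft.
Tailwater y_tw = 4.84 ft: y_tw < y₂, so the jump is swept downstream.

y₂ = 6.69 ft; the jump is swept downstream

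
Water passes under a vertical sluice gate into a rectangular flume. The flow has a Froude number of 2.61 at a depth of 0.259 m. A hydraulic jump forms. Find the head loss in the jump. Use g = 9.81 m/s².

ΔE = 0.221 m

Fr₁ = 2.61 (given).
By Bélanger, y₂/y₁ = ½[√(1 + 8Fr₁²) − 1] = ½[√55.50 − 1] = 3.22.
y₂ = 3.22 × 0.259 = 0.835 m.
Head loss: ΔE = (y₂ − y₁)³/(4y₁y₂) = (0.835 − 0.259)³/(4×0.259×0.835) = 0.191/0.865 = 0.221 m.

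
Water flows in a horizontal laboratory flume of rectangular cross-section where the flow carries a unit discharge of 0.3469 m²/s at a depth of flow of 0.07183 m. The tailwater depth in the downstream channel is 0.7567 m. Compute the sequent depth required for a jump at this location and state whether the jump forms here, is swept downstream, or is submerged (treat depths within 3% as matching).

y₂ = 0.5496 m; the jump is submerged

V₁ = q/y₁ = 0.3469/0.07183 = 4.829 m/s. Fr₁ = V₁/√(g·y₁) = 4.829/√(9.81×0.07183) = 5.753.
Bélanger equation: y₂/y₁ = ½[√(1 + 8Fr₁²) − 1] = ½[√265.80 − 1] = 7.652.
y₂ = 7.652 × 0.07183 = 0.5496 m.
Tailwater y_tw = 0.7567 m: y_tw > y₂, so the jump is submerged.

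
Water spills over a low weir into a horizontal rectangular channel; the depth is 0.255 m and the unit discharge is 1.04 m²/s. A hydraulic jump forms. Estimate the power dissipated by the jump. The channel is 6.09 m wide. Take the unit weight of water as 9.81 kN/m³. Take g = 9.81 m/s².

P = 12.9 kW

V₁ = q/y₁ = 1.04/0.255 = 4.08 m/s. Fr₁ = V₁/√(g·y₁) = 4.08/√(9.81×0.255) = 2.58.
Bélanger equation: y₂/y₁ = ½[√(1 + 8Fr₁²) − 1] = ½[√54.19 − 1] = 3.18.
y₂ = 3.18 × 0.255 = 0.811 m.
Head loss: ΔE = (y₂ − y₁)³/(4y₁y₂) = (0.811 − 0.255)³/(4×0.255×0.811) = 0.172/0.827 = 0.208 m.
Q = q·b = 1.04 × 6.09 = 6.33 m³/s. P = γ·Q·ΔE = 9.81 × 6.33 × 0.208 = 12.9 kW.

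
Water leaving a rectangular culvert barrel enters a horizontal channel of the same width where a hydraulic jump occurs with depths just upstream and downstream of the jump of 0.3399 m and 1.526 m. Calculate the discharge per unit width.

q = 2.179 m²/s

For a rectangular channel the momentum equation gives q² = ½·g·y₁·y₂·(y₁ + y₂) = ½×9.81×0.3399×1.526×1.866 = 4.747.
q = √4.747 = 2.179 m²/s.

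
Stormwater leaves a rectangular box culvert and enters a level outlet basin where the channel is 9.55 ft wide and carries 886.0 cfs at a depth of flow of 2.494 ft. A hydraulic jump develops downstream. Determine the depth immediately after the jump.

q = Q/b = 886.0/9.55 = 92.77 ft²/s; V₁ = q/y₁ = 37.20 ft/s. Fr₁ = V₁/√(g·y₁) = 4.151.
From the momentum equation for a rectangular channel, y₂/y₁ = ½[√(1 + 8Fr₁²) − 1] = ½[√138.85 − 1] = 5.392.
y₂ = 5.392 × 2.494 = 13.45 ft.

y₂ = 13.45 ft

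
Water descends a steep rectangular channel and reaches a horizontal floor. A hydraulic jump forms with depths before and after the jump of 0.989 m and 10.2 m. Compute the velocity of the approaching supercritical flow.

For a rectangular channel the momentum equation gives q² = ½·g·y₁·y₂·(y₁ + y₂) = ½×9.81×0.989×10.2×11.2 = 554.
q = √554 = 23.5 m²/s.
V₁ = q/y₁ = 23.5/0.989 = 23.8 m/s.

V₁ = 23.8 m/s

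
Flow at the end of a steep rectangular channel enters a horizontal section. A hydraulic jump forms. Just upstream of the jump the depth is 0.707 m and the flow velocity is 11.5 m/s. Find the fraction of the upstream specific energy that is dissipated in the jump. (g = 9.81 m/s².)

ΔE/E₁ = 0.431 (43.1%)

Fr₁ = V₁/√(g·y₁) = 11.5/√(9.81×0.707) = 4.37.
Conjugate-depth relation: y₂/y₁ = ½[√(1 + 8Fr₁²) − 1] = ½[√153.5 − 1] = 5.70.
y₂ = 5.70 × 0.707 = 4.03 m.
E₁ = y₁ + V₁²/2g = 7.45 m. ΔE = (y₂ − y₁)³/(4y₁y₂) = 3.21 m. ΔE/E₁ = 3.21/7.45 = 0.431.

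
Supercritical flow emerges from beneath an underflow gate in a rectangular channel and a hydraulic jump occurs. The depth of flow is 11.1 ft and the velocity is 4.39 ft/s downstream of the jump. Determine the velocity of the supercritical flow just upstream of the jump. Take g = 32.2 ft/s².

V₁ = 44.7 ft/s

Fr₂ = V₂/√(g·y₂) = 4.39/√(32.2×11.1) = 0.232.
Applying the sequent-depth relation in reverse, y₁/y₂ = ½[√(1 + 8Fr₂²) − 1] = ½[√1.431 − 1] = 0.0982.
y₁ = 0.0982 × 11.1 = 1.09 ft.
V₁ = q/y₁ = 48.7/1.09 = 44.7 ft/s.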